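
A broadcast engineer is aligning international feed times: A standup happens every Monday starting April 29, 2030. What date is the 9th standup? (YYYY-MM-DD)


First occurrence: 2030-04-29 (occurrence 1)
Each occurrence is 7 days after the previous.
Occurrence 9 is 8 weeks after the first.
8 weeks = 56 days
2030-04-29 + 56 days = 2030-06-24

2030-06-24


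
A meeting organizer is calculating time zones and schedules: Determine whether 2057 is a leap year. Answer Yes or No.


Year: 2057
Divisible by 4? 2057 / 4 = 514.25 -> No
Not divisible by 4, so NOT a leap year

No


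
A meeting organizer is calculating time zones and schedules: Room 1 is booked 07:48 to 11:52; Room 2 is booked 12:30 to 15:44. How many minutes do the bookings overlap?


Interval A: [468, 712] minutes from midnight
Interval B: [750, 944] minutes from midnight
Overlap start = max(468, 750) = 750
Overlap end = min(712, 944) = 712
End <= start, so the intervals do not overlap: 0 minutes

0


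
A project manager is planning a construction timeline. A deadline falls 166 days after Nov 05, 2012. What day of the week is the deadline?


Start: 2012-11-05 (Monday)
Step 1 - find target date: add 166 days
  2012-11-05 + 166 days = 2013-04-20
Step 2 - day of week:
  166 mod 7 = 5
  Monday + 5 days -> Saturday
Result: Saturday (2013-04-20)

Saturday


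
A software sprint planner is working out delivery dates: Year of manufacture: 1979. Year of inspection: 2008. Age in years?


Birth year: 1979
Current year: 2008
Age = current year - birth year
Age = 2008 - 1979 = 29

29


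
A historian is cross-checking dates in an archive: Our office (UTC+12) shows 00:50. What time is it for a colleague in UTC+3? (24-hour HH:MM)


Local time: 00:50 at UTC+12 (offset 12h)
Target zone: UTC+3 (offset 3h)
Difference: 3 - (12) = -9 hours
Calculation: 0 + (-9) = -9
Wraparound: (-9) mod 24 = 15
Result: 15:50

15:50


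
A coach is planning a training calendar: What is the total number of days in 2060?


Year: 2060
Check leap year rules:
Divisible by 4? Yes
Divisible by 100? No
2060 is a leap year
Days: 366

366


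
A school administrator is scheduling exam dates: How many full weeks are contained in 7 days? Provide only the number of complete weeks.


Total days: 7
Days per week: 7
Division: 7 / 7 = 1 remainder 0
Complete weeks: 1
Remaining days: 0

1


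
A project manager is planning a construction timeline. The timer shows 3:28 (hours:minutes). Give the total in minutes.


Hours: 3
Minutes: 28
Convert hours to minutes: 3 x 60 = 180
Add remaining minutes: 180 + 28 = 208

208


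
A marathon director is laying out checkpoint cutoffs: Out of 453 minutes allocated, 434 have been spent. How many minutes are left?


Total budget: 453 minutes
Time used: 434 minutes
Remaining: 453 - 434 = 19 minutes
Percent used: 95.8%
Percent remaining: 4.2%

19


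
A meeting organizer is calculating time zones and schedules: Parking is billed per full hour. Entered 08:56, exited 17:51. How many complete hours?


Start: 08:56
End: 17:51
Hour difference: 17 - 8 = 9 hours
Minute difference: 51 - 56 = -5 minutes
Total minutes: 535
Complete hours: 535 / 60 = 8 (remainder 55)

8


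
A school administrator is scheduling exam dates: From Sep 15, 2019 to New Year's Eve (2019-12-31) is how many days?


Start: September 15, 2019
End: December 31, 2019
Days left in September: 15
October: 31
November: 30
December: 31
Sum of remaining months: 92
Total: 15 + 92 = 107

107


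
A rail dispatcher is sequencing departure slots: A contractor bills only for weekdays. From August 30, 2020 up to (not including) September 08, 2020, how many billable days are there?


Start: 2020-08-30 (Sunday)
End (exclusive): 2020-09-08 (Tuesday)
Total calendar days: 9
Full weeks: 9 // 7 = 1 -> 5 weekdays
Remaining 2 days starting on Sunday:
  Sun(-), Mon(w) -> 1 weekdays
Total business days: 5 + 1 = 6

6


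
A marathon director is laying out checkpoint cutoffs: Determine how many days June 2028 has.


Month: June
Year: 2028
June is a 30-day month
Total: 30 days

30


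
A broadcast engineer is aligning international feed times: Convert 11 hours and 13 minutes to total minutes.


Hours: 11
Extra minutes: 13
Minutes per hour: 60
Hours to minutes: 11 x 60 = 660
Total: 660 + 13 = 673

673


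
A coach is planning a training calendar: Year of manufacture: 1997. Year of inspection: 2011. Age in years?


Birth year: 1997
Current year: 2011
Age = current year - birth year
Age = 2011 - 1997 = 14

14


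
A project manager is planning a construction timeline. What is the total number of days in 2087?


Year: 2087
Check leap year rules:
Divisible by 4? No
2087 is not a leap year
Days: 365

365


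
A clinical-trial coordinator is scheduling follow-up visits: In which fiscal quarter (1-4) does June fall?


Month: June (month 6)
Q1: January-March (months 1-3)
Q2: April-June (months 4-6)
Q3: July-September (months 7-9)
Q4: October-December (months 10-12)
Month 6 falls in Q2

2


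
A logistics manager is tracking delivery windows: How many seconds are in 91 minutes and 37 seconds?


Minutes: 91
Extra seconds: 37
Seconds per minute: 60
Minutes to seconds: 91 x 60 = 5460
Total: 5460 + 37 = 5497

5497


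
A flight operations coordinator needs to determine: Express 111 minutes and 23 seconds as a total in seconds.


Minutes: 111
Seconds: 23
Convert minutes to seconds: 111 x 60 = 6660
Add remaining seconds: 6660 + 23 = 6683

6683


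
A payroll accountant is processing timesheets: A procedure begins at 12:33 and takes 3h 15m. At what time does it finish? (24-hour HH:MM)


Start time: 12:33
Adding: 3 hours 15 minutes
Minutes: 33 + 15 = 48
Hours: 12 + 3 + 0 = 15
Result: 15:48

15:48


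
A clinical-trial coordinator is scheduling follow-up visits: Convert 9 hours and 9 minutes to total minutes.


Hours: 9
Extra minutes: 9
Minutes per hour: 60
Hours to minutes: 9 x 60 = 540
Total: 540 + 9 = 549

549


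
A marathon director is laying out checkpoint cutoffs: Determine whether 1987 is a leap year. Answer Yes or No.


Year: 1987
Divisible by 4? 1987 / 4 = 496.75 -> No
Not divisible by 4, so NOT a leap year

No


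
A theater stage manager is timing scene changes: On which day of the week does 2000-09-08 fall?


Date: 2000-09-08
January 1, 2000 is a Saturday
Day of year: 252
Offset from Jan 1: 251 days
251 mod 7 = 6
Result: Friday

Friday


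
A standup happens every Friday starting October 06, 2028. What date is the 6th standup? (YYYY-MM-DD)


First occurrence: 2028-10-06 (occurrence 1)
Each occurrence is 7 days after the previous.
Occurrence 6 is 5 weeks after the first.
5 weeks = 35 days
2028-10-06 + 35 days = 2028-11-10

2028-11-10


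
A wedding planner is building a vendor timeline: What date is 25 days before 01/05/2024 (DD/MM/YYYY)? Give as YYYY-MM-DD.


Start: 2024-05-01
Subtracting 25 days
Days already passed in May: 1
After going back through May: 24 more days to subtract
April 2024 has 30 days, need 24
Result: 2024-04-06

2024-04-06


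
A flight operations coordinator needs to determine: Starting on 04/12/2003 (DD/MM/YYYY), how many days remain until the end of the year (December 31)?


Start: December 04, 2003
End: December 31, 2003
Days left in December: 27
Total: 27 days

27


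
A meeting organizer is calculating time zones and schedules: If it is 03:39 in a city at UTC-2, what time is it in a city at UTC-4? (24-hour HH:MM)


Local time: 03:39 at UTC-2 (offset -2h)
Target zone: UTC-4 (offset -4h)
Difference: -4 - (-2) = -2 hours
Calculation: 3 + (-2) = 1
Result: 01:39

01:39


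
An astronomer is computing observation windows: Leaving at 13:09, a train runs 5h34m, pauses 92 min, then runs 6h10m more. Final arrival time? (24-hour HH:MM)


Depart: 13:09
Leg 1: +334 min -> 18:43
Layover: +92 min -> 20:15
Leg 2: +370 min -> 02:25
Total travel: 796 minutes = 13h 16m
Arrival: 02:25

02:25


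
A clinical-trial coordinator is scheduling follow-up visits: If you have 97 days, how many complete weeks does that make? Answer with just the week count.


Total days: 97
Days per week: 7
Division: 97 / 7 = 13 remainder 6
Complete weeks: 13
Remaining days: 6

13


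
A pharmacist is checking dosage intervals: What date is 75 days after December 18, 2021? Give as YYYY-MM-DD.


Start: 2021-12-18
Adding 75 days
Days remaining in December: 13
After December: 62 days still to add
January 2022: 31 days, 31 remaining
February 2022: 28 days, 3 remaining
March 2022 has 31 days, need 3
Result: 2022-03-03

2022-03-03


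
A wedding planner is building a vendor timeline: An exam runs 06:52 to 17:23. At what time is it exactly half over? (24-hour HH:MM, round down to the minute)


Start time: 06:52 = 412 minutes from midnight
End time: 17:23 = 1043 minutes from midnight
Sum: 412 + 1043 = 1455
Midpoint: 1455 / 2 = 727 minutes
Convert: 727 / 60 = 12 hours, 7 minutes
Result: 12:07

12:07


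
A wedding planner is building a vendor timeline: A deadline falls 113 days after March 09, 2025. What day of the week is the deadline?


Start: 2025-03-09 (Sunday)
Step 1 - find target date: add 113 days
  2025-03-09 + 113 days = 2025-06-30
Step 2 - day of week:
  113 mod 7 = 1
  Sunday + 1 days -> Monday
Result: Monday (2025-06-30)

Monday


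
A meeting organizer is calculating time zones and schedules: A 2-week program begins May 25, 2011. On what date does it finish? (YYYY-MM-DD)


Start: 2011-05-25
Weeks to add: 2
Convert to days: 2 x 7 = 14 days
Add 14 days to 2011-05-25
Result: 2011-06-08

2011-06-08


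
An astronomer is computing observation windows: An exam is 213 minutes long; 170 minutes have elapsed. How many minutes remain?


Total budget: 213 minutes
Time used: 170 minutes
Remaining: 213 - 170 = 43 minutes
Percent used: 79.8%
Percent remaining: 20.2%

43


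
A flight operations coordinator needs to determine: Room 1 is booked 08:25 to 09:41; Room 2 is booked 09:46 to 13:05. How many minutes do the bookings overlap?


Interval A: [505, 581] minutes from midnight
Interval B: [586, 785] minutes from midnight
Overlap start = max(505, 586) = 586
Overlap end = min(581, 785) = 581
End <= start, so the intervals do not overlap: 0 minutes

0


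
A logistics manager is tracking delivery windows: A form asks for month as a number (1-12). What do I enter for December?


Calendar month order:
11. November
12. December <--
December is month number 12

12


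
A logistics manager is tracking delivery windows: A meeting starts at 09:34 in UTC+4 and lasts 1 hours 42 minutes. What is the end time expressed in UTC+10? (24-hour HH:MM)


Start: 09:34 in UTC+4
Step 1 - add duration:
  minutes: 34 + 42 = 76 (carry 1h)
  hours: 9 + 1 + 1 = 11
  end in UTC+4: 11:16
Step 2 - convert UTC+4 -> UTC+10:
  offset difference: 10 - (4) = 6 hours
  11 + (6) = 17 -> mod 24 = 17
Result: 17:16 in UTC+10

17:16


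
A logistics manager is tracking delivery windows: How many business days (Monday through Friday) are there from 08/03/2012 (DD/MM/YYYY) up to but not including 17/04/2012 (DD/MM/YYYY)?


Start: 2012-03-08 (Thursday)
End (exclusive): 2012-04-17 (Tuesday)
Total calendar days: 40
Full weeks: 40 // 7 = 5 -> 25 weekdays
Remaining 5 days starting on Thursday:
  Thu(w), Fri(w), Sat(-), Sun(-), Mon(w) -> 3 weekdays
Total business days: 25 + 3 = 28

28


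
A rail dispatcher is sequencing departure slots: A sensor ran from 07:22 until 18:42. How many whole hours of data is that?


Start: 07:22
End: 18:42
Hour difference: 18 - 7 = 11 hours
Minute difference: 42 - 22 = 20 minutes
Total minutes: 680
Complete hours: 680 / 60 = 11 (remainder 20)

11


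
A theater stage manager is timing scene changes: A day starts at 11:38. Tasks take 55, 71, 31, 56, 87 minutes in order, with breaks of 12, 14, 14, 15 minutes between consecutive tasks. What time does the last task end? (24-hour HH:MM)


Start: 11:38 = 698 min from midnight
  after task 1 (55 min): 12:33
  after break (12 min): 12:45
  after task 2 (71 min): 13:56
  after break (14 min): 14:10
  after task 3 (31 min): 14:41
  after break (14 min): 14:55
  after task 4 (56 min): 15:51
  after break (15 min): 16:06
  after task 5 (87 min): 17:33
Total elapsed: 355 minutes
End time: 17:33

17:33


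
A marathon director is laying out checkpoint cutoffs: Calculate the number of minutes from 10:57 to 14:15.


Start time: 10:57 = 657 minutes from midnight
End time: 14:15 = 855 minutes from midnight
Difference: 855 - 657 = 198 minutes
That is 3 hours and 18 minutes

198


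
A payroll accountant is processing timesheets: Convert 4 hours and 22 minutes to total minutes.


Hours: 4
Minutes: 22
Convert hours to minutes: 4 x 60 = 240
Add remaining minutes: 240 + 22 = 262

262


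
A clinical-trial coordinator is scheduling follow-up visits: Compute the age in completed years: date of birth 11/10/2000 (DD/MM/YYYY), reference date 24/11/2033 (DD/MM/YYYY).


Birth: 2000-10-11
Reference: 2033-11-24
Year difference: 2033 - 2000 = 33
Has birthday (10-11) occurred by 11-24? Yes
Age in full years: 33

33


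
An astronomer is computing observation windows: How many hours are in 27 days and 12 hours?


Days: 27
Extra hours: 12
Hours per day: 24
Days to hours: 27 x 24 = 648
Total: 648 + 12 = 660

660


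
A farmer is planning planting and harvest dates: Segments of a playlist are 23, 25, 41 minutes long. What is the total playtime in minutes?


Durations: 23, 25, 41
Running sum: 23
+ 25 = 48
+ 41 = 89
Total duration: 89 minutes
That is 1 hours and 29 minutes

89


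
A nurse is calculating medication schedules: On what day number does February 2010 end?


Month: February
Year: 2010
2010 is not a leap year
February has 28 days
Total: 28 days

28


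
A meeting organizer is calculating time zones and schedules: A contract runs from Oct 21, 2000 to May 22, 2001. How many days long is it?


Start date: 2000-10-21
End date: 2001-05-22
Oct 2000: +11 days
Nov 2000: +30 days
Dec 2000: +31 days
... (5 more months)
Total: 213 days

213


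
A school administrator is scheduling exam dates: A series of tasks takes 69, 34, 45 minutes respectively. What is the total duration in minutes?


Durations: 69, 34, 45
Running sum: 69
+ 34 = 103
+ 45 = 148
Total duration: 148 minutes
That is 2 hours and 28 minutes

148


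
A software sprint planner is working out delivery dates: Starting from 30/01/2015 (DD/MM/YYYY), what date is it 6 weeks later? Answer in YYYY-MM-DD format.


Start: 2015-01-30
Weeks to add: 6
Convert to days: 6 x 7 = 42 days
Add 42 days to 2015-01-30
Result: 2015-03-13

2015-03-13


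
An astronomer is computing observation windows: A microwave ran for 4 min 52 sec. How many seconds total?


Minutes: 4
Extra seconds: 52
Seconds per minute: 60
Minutes to seconds: 4 x 60 = 240
Total: 240 + 52 = 292

292


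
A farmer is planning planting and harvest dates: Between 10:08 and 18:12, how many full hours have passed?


Start: 10:08
End: 18:12
Hour difference: 18 - 10 = 8 hours
Minute difference: 12 - 8 = 4 minutes
Total minutes: 484
Complete hours: 484 / 60 = 8 (remainder 4)

8


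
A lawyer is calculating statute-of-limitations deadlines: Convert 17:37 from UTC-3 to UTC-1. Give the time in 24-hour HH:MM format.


Local time: 17:37 at UTC-3 (offset -3h)
Target zone: UTC-1 (offset -1h)
Difference: -1 - (-3) = 2 hours
Calculation: 17 + (2) = 19
Result: 19:37

19:37


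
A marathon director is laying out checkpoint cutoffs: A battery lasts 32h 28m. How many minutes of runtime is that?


Hours: 32
Extra minutes: 28
Minutes per hour: 60
Hours to minutes: 32 x 60 = 1920
Total: 1920 + 28 = 1948

1948


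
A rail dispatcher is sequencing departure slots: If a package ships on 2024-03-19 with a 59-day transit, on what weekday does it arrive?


Start: 2024-03-19 (Tuesday)
Step 1 - find target date: add 59 days
  2024-03-19 + 59 days = 2024-05-17
Step 2 - day of week:
  59 mod 7 = 3
  Tuesday + 3 days -> Friday
Result: Friday (2024-05-17)

Friday


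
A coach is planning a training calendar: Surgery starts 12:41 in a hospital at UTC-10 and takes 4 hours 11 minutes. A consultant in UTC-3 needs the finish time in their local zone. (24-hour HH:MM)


Start: 12:41 in UTC-10
Step 1 - add duration:
  minutes: 41 + 11 = 52
  hours: 12 + 4 + 0 = 16
  end in UTC-10: 16:52
Step 2 - convert UTC-10 -> UTC-3:
  offset difference: -3 - (-10) = 7 hours
  16 + (7) = 23 -> mod 24 = 23
Result: 23:52 in UTC-3

23:52


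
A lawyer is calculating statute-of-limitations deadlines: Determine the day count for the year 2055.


Year: 2055
Check leap year rules:
Divisible by 4? No
2055 is not a leap year
Days: 365

365


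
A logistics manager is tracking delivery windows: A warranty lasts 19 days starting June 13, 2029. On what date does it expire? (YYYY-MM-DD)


Start: 2029-06-13
Adding 19 days
Days remaining in June: 17
After June: 2 days still to add
July 2029 has 31 days, need 2
Result: 2029-07-02

2029-07-02


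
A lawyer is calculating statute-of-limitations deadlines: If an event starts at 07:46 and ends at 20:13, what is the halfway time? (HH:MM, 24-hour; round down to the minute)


Start time: 07:46 = 466 minutes from midnight
End time: 20:13 = 1213 minutes from midnight
Sum: 466 + 1213 = 1679
Midpoint: 1679 / 2 = 839 minutes
Convert: 839 / 60 = 13 hours, 59 minutes
Result: 13:59

13:59


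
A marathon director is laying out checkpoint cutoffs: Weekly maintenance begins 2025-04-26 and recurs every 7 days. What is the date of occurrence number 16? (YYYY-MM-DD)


First occurrence: 2025-04-26 (occurrence 1)
Each occurrence is 7 days after the previous.
Occurrence 16 is 15 weeks after the first.
15 weeks = 105 days
2025-04-26 + 105 days = 2025-08-09

2025-08-09


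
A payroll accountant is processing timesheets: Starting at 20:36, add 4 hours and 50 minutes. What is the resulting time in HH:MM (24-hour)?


Start time: 20:36
Adding: 4 hours 50 minutes
Minutes: 36 + 50 = 86
Minute overflow: 86 >= 60, so carry 1 hour, minutes = 26
Hours: 20 + 4 + 1 = 25
Hour wraparound: 25 mod 24 = 1
Result: 01:26

01:26


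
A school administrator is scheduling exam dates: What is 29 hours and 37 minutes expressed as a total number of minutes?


Hours: 29
Minutes: 37
Convert hours to minutes: 29 x 60 = 1740
Add remaining minutes: 1740 + 37 = 1777

1777


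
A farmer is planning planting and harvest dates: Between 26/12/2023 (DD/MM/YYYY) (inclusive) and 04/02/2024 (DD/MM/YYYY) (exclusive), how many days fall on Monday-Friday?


Start: 2023-12-26 (Tuesday)
End (exclusive): 2024-02-04 (Sunday)
Total calendar days: 40
Full weeks: 40 // 7 = 5 -> 25 weekdays
Remaining 5 days starting on Tuesday:
  Tue(w), Wed(w), Thu(w), Fri(w), Sat(-) -> 4 weekdays
Total business days: 25 + 4 = 29

29


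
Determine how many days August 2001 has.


Month: August
Year: 2001
August is a 31-day month
Total: 31 days

31


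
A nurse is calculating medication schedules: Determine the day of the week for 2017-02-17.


Date: 2017-02-17
January 1, 2017 is a Sunday
Day of year: 48
Offset from Jan 1: 47 days
47 mod 7 = 5
Result: Friday

Friday


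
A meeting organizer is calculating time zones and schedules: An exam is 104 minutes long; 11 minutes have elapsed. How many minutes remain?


Total budget: 104 minutes
Time used: 11 minutes
Remaining: 104 - 11 = 93 minutes
Percent used: 10.6%
Percent remaining: 89.4%

93


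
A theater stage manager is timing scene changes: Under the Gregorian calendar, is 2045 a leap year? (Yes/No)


Year: 2045
Divisible by 4? 2045 / 4 = 511.25 -> No
Not divisible by 4, so NOT a leap year

No


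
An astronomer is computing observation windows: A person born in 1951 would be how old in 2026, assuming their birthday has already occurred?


Birth year: 1951
Current year: 2026
Age = current year - birth year
Age = 2026 - 1951 = 75

75


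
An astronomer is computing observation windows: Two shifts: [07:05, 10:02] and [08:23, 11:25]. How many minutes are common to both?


Interval A: [425, 602] minutes from midnight
Interval B: [503, 685] minutes from midnight
Overlap start = max(425, 503) = 503
Overlap end = min(602, 685) = 602
Overlap = 602 - 503 = 99 minutes

99


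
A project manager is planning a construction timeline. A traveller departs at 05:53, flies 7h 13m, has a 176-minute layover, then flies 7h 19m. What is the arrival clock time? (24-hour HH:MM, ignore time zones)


Depart: 05:53
Leg 1: +433 min -> 13:06
Layover: +176 min -> 16:02
Leg 2: +439 min -> 23:21
Total travel: 1048 minutes = 17h 28m
Arrival: 23:21

23:21


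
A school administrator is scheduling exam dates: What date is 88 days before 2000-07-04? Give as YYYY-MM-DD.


Start: 2000-07-04
Subtracting 88 days
Days already passed in July: 4
After going back through July: 84 more days to subtract
June 2000: 30 days, 54 remaining
May 2000: 31 days, 23 remaining
April 2000 has 30 days, need 23
Result: 2000-04-07

2000-04-07


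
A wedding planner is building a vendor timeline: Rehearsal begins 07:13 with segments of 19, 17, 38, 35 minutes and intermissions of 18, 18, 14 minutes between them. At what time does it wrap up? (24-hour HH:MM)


Start: 07:13 = 433 min from midnight
  after task 1 (19 min): 07:32
  after break (18 min): 07:50
  after task 2 (17 min): 08:07
  after break (18 min): 08:25
  after task 3 (38 min): 09:03
  after break (14 min): 09:17
  after task 4 (35 min): 09:52
Total elapsed: 159 minutes
End time: 09:52

09:52


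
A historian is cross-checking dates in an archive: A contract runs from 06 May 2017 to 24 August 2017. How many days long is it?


Start date: 2017-05-06
End date: 2017-08-24
May 2017: +26 days
Jun 2017: +30 days
Jul 2017: +31 days
Aug 2017: +23 days
Total: 110 days

110


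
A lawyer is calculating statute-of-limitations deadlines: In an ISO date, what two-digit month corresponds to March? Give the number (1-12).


Calendar month order:
2. February
3. March <--
4. April
March is month number 3

3


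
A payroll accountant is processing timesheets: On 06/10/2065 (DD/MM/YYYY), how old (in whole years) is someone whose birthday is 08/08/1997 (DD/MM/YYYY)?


Birth: 1997-08-08
Reference: 2065-10-06
Year difference: 2065 - 1997 = 68
Has birthday (08-08) occurred by 10-06? Yes
Age in full years: 68

68


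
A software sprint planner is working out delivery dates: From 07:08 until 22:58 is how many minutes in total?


Start time: 07:08 = 428 minutes from midnight
End time: 22:58 = 1378 minutes from midnight
Difference: 1378 - 428 = 950 minutes
That is 15 hours and 50 minutes

950


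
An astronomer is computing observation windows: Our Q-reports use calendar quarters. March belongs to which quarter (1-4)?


Month: March (month 3)
Q1: January-March (months 1-3)
Q2: April-June (months 4-6)
Q3: July-September (months 7-9)
Q4: October-December (months 10-12)
Month 3 falls in Q1

1


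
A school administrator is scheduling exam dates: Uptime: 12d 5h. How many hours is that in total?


Days: 12
Extra hours: 5
Hours per day: 24
Days to hours: 12 x 24 = 288
Total: 288 + 5 = 293

293


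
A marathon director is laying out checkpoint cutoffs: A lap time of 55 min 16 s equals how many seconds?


Minutes: 55
Seconds: 16
Convert minutes to seconds: 55 x 60 = 3300
Add remaining seconds: 3300 + 16 = 3316

3316


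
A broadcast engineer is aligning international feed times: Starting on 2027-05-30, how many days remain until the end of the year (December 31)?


Start: May 30, 2027
End: December 31, 2027
Days left in May: 1
June: 30
July: 31
August: 31
September: 30
... plus remaining months
Sum of remaining months: 214
Total: 1 + 214 = 215

215


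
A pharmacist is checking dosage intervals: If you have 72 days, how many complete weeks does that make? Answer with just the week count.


Total days: 72
Days per week: 7
Division: 72 / 7 = 10 remainder 2
Complete weeks: 10
Remaining days: 2

10


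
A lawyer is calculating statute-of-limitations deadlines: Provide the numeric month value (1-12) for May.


Calendar month order:
4. April
5. May <--
6. June
May is month number 5

5


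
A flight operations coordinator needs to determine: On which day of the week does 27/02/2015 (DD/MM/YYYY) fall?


Date: 2015-02-27
January 1, 2015 is a Thursday
Day of year: 58
Offset from Jan 1: 57 days
57 mod 7 = 1
Result: Friday

Friday


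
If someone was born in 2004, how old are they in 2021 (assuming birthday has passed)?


Birth year: 2004
Current year: 2021
Age = current year - birth year
Age = 2021 - 2004 = 17

17


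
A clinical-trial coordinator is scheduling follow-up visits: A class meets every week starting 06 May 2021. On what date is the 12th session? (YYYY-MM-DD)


First occurrence: 2021-05-06 (occurrence 1)
Each occurrence is 7 days after the previous.
Occurrence 12 is 11 weeks after the first.
11 weeks = 77 days
2021-05-06 + 77 days = 2021-07-22

2021-07-22


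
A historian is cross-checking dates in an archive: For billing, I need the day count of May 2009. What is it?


Month: May
Year: 2009
May is a 31-day month
Total: 31 days

31


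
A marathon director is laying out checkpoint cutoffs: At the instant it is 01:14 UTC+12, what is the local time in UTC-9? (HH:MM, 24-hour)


Local time: 01:14 at UTC+12 (offset 12h)
Target zone: UTC-9 (offset -9h)
Difference: -9 - (12) = -21 hours
Calculation: 1 + (-21) = -20
Wraparound: (-20) mod 24 = 4
Result: 04:14

04:14


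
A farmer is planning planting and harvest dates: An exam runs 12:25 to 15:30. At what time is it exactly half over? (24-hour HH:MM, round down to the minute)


Start time: 12:25 = 745 minutes from midnight
End time: 15:30 = 930 minutes from midnight
Sum: 745 + 930 = 1675
Midpoint: 1675 / 2 = 837 minutes
Convert: 837 / 60 = 13 hours, 57 minutes
Result: 13:57

13:57


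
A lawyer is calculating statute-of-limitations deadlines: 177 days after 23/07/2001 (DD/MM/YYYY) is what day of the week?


Start: 2001-07-23 (Monday)
Step 1 - find target date: add 177 days
  2001-07-23 + 177 days = 2002-01-16
Step 2 - day of week:
  177 mod 7 = 2
  Monday + 2 days -> Wednesday
Result: Wednesday (2002-01-16)

Wednesday


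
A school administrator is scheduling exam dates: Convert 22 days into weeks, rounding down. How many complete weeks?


Total days: 22
Days per week: 7
Division: 22 / 7 = 3 remainder 1
Complete weeks: 3
Remaining days: 1

3


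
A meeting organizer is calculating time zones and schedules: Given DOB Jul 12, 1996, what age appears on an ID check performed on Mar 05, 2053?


Birth: 1996-07-12
Reference: 2053-03-05
Year difference: 2053 - 1996 = 57
Has birthday (07-12) occurred by 03-05? No
Birthday not yet reached this year -> subtract 1
Age in full years: 56

56


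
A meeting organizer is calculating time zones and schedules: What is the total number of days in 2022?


Year: 2022
Check leap year rules:
Divisible by 4? No
2022 is not a leap year
Days: 365

365


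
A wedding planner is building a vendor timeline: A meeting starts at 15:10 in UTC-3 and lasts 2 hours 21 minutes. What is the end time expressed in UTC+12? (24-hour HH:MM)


Start: 15:10 in UTC-3
Step 1 - add duration:
  minutes: 10 + 21 = 31
  hours: 15 + 2 + 0 = 17
  end in UTC-3: 17:31
Step 2 - convert UTC-3 -> UTC+12:
  offset difference: 12 - (-3) = 15 hours
  17 + (15) = 32 -> mod 24 = 8
Result: 08:31 in UTC+12

08:31


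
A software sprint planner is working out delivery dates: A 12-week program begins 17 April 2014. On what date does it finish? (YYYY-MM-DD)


Start: 2014-04-17
Weeks to add: 12
Convert to days: 12 x 7 = 84 days
Add 84 days to 2014-04-17
Result: 2014-07-10

2014-07-10


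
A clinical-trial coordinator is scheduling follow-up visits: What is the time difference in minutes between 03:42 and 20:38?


Start time: 03:42 = 222 minutes from midnight
End time: 20:38 = 1238 minutes from midnight
Difference: 1238 - 222 = 1016 minutes
That is 16 hours and 56 minutes

1016


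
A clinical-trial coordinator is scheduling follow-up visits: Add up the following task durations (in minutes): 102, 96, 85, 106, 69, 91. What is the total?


Durations: 102, 96, 85, 106, 69, 91
Running sum: 102
+ 96 = 198
+ 85 = 283
+ 106 = 389
+ 69 = 458
+ 91 = 549
Total duration: 549 minutes
That is 9 hours and 9 minutes

549


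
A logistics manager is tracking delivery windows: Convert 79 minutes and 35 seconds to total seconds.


Minutes: 79
Extra seconds: 35
Seconds per minute: 60
Minutes to seconds: 79 x 60 = 4740
Total: 4740 + 35 = 4775

4775


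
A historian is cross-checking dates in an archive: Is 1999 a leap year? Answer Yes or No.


Year: 1999
Divisible by 4? 1999 / 4 = 499.75 -> No
Not divisible by 4, so NOT a leap year

No


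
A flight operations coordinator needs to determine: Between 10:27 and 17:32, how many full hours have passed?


Start: 10:27
End: 17:32
Hour difference: 17 - 10 = 7 hours
Minute difference: 32 - 27 = 5 minutes
Total minutes: 425
Complete hours: 425 / 60 = 7 (remainder 5)

7


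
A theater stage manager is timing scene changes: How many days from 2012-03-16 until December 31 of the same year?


Start: March 16, 2012
End: December 31, 2012
Days left in March: 15
April: 30
May: 31
June: 30
July: 31
... plus remaining months
Sum of remaining months: 275
Total: 15 + 275 = 290

290


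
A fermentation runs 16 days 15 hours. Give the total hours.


Days: 16
Extra hours: 15
Hours per day: 24
Days to hours: 16 x 24 = 384
Total: 384 + 15 = 399

399


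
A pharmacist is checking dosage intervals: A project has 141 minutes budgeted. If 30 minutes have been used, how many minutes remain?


Total budget: 141 minutes
Time used: 30 minutes
Remaining: 141 - 30 = 111 minutes
Percent used: 21.3%
Percent remaining: 78.7%

111


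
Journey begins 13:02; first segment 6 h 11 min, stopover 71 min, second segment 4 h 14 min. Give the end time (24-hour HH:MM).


Depart: 13:02
Leg 1: +371 min -> 19:13
Layover: +71 min -> 20:24
Leg 2: +254 min -> 00:38
Total travel: 696 minutes = 11h 36m
Arrival: 00:38

00:38


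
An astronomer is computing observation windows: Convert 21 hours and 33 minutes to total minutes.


Hours: 21
Extra minutes: 33
Minutes per hour: 60
Hours to minutes: 21 x 60 = 1260
Total: 1260 + 33 = 1293

1293


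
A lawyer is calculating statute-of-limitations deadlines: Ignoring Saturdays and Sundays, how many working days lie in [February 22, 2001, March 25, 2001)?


Start: 2001-02-22 (Thursday)
End (exclusive): 2001-03-25 (Sunday)
Total calendar days: 31
Full weeks: 31 // 7 = 4 -> 20 weekdays
Remaining 3 days starting on Thursday:
  Thu(w), Fri(w), Sat(-) -> 2 weekdays
Total business days: 20 + 2 = 22

22


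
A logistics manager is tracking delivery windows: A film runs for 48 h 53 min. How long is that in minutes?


Hours: 48
Minutes: 53
Convert hours to minutes: 48 x 60 = 2880
Add remaining minutes: 2880 + 53 = 2933

2933


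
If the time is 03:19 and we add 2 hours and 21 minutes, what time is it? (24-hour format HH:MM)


Start time: 03:19
Adding: 2 hours 21 minutes
Minutes: 19 + 21 = 40
Hours: 3 + 2 + 0 = 5
Result: 05:40

05:40


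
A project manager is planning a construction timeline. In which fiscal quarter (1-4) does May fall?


Month: May (month 5)
Q1: January-March (months 1-3)
Q2: April-June (months 4-6)
Q3: July-September (months 7-9)
Q4: October-December (months 10-12)
Month 5 falls in Q2

2


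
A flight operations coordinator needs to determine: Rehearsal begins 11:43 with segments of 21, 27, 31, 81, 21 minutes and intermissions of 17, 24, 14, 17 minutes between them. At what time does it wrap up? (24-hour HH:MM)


Start: 11:43 = 703 min from midnight
  after task 1 (21 min): 12:04
  after break (17 min): 12:21
  after task 2 (27 min): 12:48
  after break (24 min): 13:12
  after task 3 (31 min): 13:43
  after break (14 min): 13:57
  after task 4 (81 min): 15:18
  after break (17 min): 15:35
  after task 5 (21 min): 15:56
Total elapsed: 253 minutes
End time: 15:56

15:56


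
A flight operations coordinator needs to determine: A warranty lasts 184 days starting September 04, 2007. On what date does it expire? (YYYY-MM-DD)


Start: 2007-09-04
Adding 184 days
Days remaining in September: 26
After September: 158 days still to add
October 2007: 31 days, 127 remaining
November 2007: 30 days, 97 remaining
December 2007: 31 days, 66 remaining
January 2008: 31 days, 35 remaining
Result: 2008-03-06

2008-03-06


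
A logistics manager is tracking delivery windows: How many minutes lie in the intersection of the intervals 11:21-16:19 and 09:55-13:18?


Interval A: [681, 979] minutes from midnight
Interval B: [595, 798] minutes from midnight
Overlap start = max(681, 595) = 681
Overlap end = min(979, 798) = 798
Overlap = 798 - 681 = 117 minutes

117


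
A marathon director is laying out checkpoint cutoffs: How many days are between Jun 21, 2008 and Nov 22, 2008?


Start date: 2008-06-21
End date: 2008-11-22
Jun 2008: +10 days
Jul 2008: +31 days
Aug 2008: +31 days
... (3 more months)
Total: 154 days

154


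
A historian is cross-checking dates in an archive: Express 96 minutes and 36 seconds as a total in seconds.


Minutes: 96
Seconds: 36
Convert minutes to seconds: 96 x 60 = 5760
Add remaining seconds: 5760 + 36 = 5796

5796


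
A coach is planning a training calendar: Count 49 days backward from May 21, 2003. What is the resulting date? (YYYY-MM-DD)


Start: 2003-05-21
Subtracting 49 days
Days already passed in May: 21
After going back through May: 28 more days to subtract
April 2003 has 30 days, need 28
Result: 2003-04-02

2003-04-02


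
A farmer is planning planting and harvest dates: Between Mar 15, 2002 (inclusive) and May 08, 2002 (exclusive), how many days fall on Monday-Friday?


Start: 2002-03-15 (Friday)
End (exclusive): 2002-05-08 (Wednesday)
Total calendar days: 54
Full weeks: 54 // 7 = 7 -> 35 weekdays
Remaining 5 days starting on Friday:
  Fri(w), Sat(-), Sun(-), Mon(w), Tue(w) -> 3 weekdays
Total business days: 35 + 3 = 38

38


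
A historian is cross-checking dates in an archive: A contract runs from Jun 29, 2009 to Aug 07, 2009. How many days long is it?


Start date: 2009-06-29
End date: 2009-08-07
Jun 2009: +2 days
Jul 2009: +31 days
Aug 2009: +6 days
Total: 39 days

39


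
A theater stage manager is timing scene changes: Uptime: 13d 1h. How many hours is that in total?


Days: 13
Extra hours: 1
Hours per day: 24
Days to hours: 13 x 24 = 312
Total: 312 + 1 = 313

313


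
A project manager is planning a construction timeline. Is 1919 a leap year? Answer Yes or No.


Year: 1919
Divisible by 4? 1919 / 4 = 479.75 -> No
Not divisible by 4, so NOT a leap year

No


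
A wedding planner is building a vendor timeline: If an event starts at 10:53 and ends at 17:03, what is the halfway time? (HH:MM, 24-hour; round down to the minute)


Start time: 10:53 = 653 minutes from midnight
End time: 17:03 = 1023 minutes from midnight
Sum: 653 + 1023 = 1676
Midpoint: 1676 / 2 = 838 minutes
Convert: 838 / 60 = 13 hours, 58 minutes
Result: 13:58

13:58


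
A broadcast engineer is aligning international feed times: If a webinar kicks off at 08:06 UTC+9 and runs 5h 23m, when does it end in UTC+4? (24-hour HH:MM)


Start: 08:06 in UTC+9
Step 1 - add duration:
  minutes: 6 + 23 = 29
  hours: 8 + 5 + 0 = 13
  end in UTC+9: 13:29
Step 2 - convert UTC+9 -> UTC+4:
  offset difference: 4 - (9) = -5 hours
  13 + (-5) = 8 -> mod 24 = 8
Result: 08:29 in UTC+4

08:29


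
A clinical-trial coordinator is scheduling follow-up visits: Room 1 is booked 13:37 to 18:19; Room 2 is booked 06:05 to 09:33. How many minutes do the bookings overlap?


Interval A: [817, 1099] minutes from midnight
Interval B: [365, 573] minutes from midnight
Overlap start = max(817, 365) = 817
Overlap end = min(1099, 573) = 573
End <= start, so the intervals do not overlap: 0 minutes

0


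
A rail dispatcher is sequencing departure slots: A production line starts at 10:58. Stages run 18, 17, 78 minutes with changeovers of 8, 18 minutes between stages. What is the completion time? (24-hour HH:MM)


Start: 10:58 = 658 min from midnight
  after task 1 (18 min): 11:16
  after break (8 min): 11:24
  after task 2 (17 min): 11:41
  after break (18 min): 11:59
  after task 3 (78 min): 13:17
Total elapsed: 139 minutes
End time: 13:17

13:17


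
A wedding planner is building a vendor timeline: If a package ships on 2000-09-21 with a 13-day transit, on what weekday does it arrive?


Start: 2000-09-21 (Thursday)
Step 1 - find target date: add 13 days
  2000-09-21 + 13 days = 2000-10-04
Step 2 - day of week:
  13 mod 7 = 6
  Thursday + 6 days -> Wednesday
Result: Wednesday (2000-10-04)

Wednesday


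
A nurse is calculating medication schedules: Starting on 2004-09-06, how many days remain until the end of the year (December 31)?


Start: September 06, 2004
End: December 31, 2004
Days left in September: 24
October: 31
November: 30
December: 31
Sum of remaining months: 92
Total: 24 + 92 = 116

116


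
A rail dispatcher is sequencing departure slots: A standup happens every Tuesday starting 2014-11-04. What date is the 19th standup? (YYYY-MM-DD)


First occurrence: 2014-11-04 (occurrence 1)
Each occurrence is 7 days after the previous.
Occurrence 19 is 18 weeks after the first.
18 weeks = 126 days
2014-11-04 + 126 days = 2015-03-10

2015-03-10


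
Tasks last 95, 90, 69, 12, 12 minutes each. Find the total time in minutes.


Durations: 95, 90, 69, 12, 12
Running sum: 95
+ 90 = 185
+ 69 = 254
+ 12 = 266
+ 12 = 278
Total duration: 278 minutes
That is 4 hours and 38 minutes

278


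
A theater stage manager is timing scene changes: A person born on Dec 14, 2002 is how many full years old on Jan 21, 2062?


Birth: 2002-12-14
Reference: 2062-01-21
Year difference: 2062 - 2002 = 60
Has birthday (12-14) occurred by 01-21? No
Birthday not yet reached this year -> subtract 1
Age in full years: 59

59


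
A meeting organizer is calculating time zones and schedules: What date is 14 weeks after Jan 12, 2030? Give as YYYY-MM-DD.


Start: 2030-01-12
Weeks to add: 14
Convert to days: 14 x 7 = 98 days
Add 98 days to 2030-01-12
Result: 2030-04-20

2030-04-20


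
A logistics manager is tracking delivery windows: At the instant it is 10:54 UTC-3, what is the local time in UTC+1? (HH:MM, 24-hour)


Local time: 10:54 at UTC-3 (offset -3h)
Target zone: UTC+1 (offset 1h)
Difference: 1 - (-3) = 4 hours
Calculation: 10 + (4) = 14
Result: 14:54

14:54


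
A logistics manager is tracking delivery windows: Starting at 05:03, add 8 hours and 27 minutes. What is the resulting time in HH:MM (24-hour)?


Start time: 05:03
Adding: 8 hours 27 minutes
Minutes: 3 + 27 = 30
Hours: 5 + 8 + 0 = 13
Result: 13:30

13:30


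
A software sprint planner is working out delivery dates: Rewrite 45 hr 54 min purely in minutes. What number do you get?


Hours: 45
Extra minutes: 54
Minutes per hour: 60
Hours to minutes: 45 x 60 = 2700
Total: 2700 + 54 = 2754

2754


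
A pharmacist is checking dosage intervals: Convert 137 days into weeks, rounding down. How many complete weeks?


Total days: 137
Days per week: 7
Division: 137 / 7 = 19 remainder 4
Complete weeks: 19
Remaining days: 4

19


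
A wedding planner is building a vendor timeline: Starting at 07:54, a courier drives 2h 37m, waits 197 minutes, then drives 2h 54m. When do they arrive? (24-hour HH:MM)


Depart: 07:54
Leg 1: +157 min -> 10:31
Layover: +197 min -> 13:48
Leg 2: +174 min -> 16:42
Total travel: 528 minutes = 8h 48m
Arrival: 16:42

16:42


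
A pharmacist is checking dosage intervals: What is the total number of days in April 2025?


Month: April
Year: 2025
April is a 30-day month
Total: 30 days

30
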